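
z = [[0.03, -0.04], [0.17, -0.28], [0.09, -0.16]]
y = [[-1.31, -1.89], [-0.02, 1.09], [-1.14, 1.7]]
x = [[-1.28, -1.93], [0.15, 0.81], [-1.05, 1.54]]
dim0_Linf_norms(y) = [1.31, 1.89]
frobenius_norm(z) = 0.38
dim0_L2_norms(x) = [1.66, 2.6]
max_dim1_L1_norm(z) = 0.45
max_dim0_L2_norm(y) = 2.77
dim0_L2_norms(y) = [1.74, 2.77]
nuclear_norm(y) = 4.50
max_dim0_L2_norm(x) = 2.6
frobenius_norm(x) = 3.08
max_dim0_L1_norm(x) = 4.28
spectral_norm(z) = 0.38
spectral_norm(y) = 2.78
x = y + z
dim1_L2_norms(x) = [2.32, 0.82, 1.86]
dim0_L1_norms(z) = [0.29, 0.48]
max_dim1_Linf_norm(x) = 1.93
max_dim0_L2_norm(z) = 0.32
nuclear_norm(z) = 0.39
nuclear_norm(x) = 4.23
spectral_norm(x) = 2.64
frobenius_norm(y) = 3.27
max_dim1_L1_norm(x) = 3.21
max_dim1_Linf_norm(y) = 1.89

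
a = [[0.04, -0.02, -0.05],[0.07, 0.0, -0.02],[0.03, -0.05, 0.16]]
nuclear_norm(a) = 0.29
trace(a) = 0.20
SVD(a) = [[0.23,-0.57,-0.79], [0.08,-0.8,0.60], [-0.97,-0.2,-0.14]] @ diag([0.1745015669728041, 0.08813205364942064, 0.02412352054679414]) @ [[-0.08, 0.25, -0.96], [-0.96, 0.24, 0.15], [0.27, 0.94, 0.22]]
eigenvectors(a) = [[(0.28+0.49j), 0.28-0.49j, -0.33+0.00j], [(0.79+0j), 0.79-0.00j, -0.25+0.00j], [0.23-0.03j, 0.23+0.03j, (0.91+0j)]]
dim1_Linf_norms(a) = [0.05, 0.07, 0.16]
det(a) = 0.00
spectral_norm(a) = 0.17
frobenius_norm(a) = 0.20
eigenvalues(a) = [(0.02+0.04j), (0.02-0.04j), (0.16+0j)]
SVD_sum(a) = [[-0.0, 0.01, -0.04], [-0.0, 0.00, -0.01], [0.01, -0.04, 0.16]] + [[0.05,-0.01,-0.01], [0.07,-0.02,-0.01], [0.02,-0.0,-0.00]] + [[-0.01,-0.02,-0.0], [0.0,0.01,0.0], [-0.00,-0.00,-0.0]]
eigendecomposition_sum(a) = [[(0.02+0.02j), (-0.02+0.01j), 0.00+0.01j],[0.04-0.01j, (-0.01+0.03j), 0.01+0.00j],[(0.01-0.01j), -0.00+0.01j, 0j]] + [[0.02-0.02j, (-0.02-0.01j), -0.01j], [(0.04+0.01j), (-0.01-0.03j), 0.01-0.00j], [(0.01+0.01j), -0.00-0.01j, -0j]] + [[(-0-0j), 0.02+0.00j, -0.06-0.00j], [-0.00-0.00j, (0.01+0j), (-0.04-0j)], [(0.01+0j), -0.05-0.00j, 0.15+0.00j]]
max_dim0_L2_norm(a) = 0.17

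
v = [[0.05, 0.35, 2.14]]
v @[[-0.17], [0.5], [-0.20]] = [[-0.26]]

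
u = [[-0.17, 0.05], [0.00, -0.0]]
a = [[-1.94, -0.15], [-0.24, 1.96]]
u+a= [[-2.11, -0.1],[-0.24, 1.96]]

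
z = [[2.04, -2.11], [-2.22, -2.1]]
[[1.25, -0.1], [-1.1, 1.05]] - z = [[-0.79, 2.01], [1.12, 3.15]]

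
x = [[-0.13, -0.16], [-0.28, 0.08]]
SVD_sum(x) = [[-0.13,0.0],[-0.28,0.01]] + [[-0.0, -0.16], [0.0, 0.07]]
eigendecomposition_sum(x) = [[-0.19, -0.09], [-0.15, -0.07]] + [[0.06,-0.07],[-0.13,0.15]]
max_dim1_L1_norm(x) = 0.36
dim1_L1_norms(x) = [0.29, 0.36]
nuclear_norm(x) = 0.49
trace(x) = -0.05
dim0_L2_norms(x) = [0.31, 0.18]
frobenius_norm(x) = 0.36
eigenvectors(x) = [[-0.77, 0.42],  [-0.63, -0.91]]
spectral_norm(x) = 0.31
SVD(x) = [[-0.41, -0.91], [-0.91, 0.41]] @ diag([0.30877243486497813, 0.17877243486497815]) @ [[1.0, -0.03],  [0.03, 1.00]]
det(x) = -0.06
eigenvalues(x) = [-0.26, 0.21]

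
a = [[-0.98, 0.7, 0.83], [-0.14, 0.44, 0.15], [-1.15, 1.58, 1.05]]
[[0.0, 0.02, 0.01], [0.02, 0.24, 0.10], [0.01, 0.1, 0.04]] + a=[[-0.98, 0.72, 0.84], [-0.12, 0.68, 0.25], [-1.14, 1.68, 1.09]]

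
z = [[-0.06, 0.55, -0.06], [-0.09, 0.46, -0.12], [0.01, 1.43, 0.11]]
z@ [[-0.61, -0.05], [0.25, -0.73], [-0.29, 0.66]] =[[0.19, -0.44],  [0.20, -0.41],  [0.32, -0.97]]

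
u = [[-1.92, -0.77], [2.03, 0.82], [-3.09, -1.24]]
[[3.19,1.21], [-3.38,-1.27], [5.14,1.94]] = u @ [[-1.31, -0.72],[-0.88, 0.23]]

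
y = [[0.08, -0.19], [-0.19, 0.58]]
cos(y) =[[0.98,  0.06],  [0.06,  0.82]]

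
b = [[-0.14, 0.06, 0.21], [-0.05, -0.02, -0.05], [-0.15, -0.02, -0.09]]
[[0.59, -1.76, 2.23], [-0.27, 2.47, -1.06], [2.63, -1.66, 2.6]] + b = [[0.45, -1.70, 2.44], [-0.32, 2.45, -1.11], [2.48, -1.68, 2.51]]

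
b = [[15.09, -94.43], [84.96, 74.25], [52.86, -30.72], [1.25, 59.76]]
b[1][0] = 84.96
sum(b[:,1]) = 8.859999999999992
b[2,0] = 52.86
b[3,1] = 59.76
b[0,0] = 15.09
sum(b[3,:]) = 61.01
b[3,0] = 1.25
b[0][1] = -94.43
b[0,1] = -94.43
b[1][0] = 84.96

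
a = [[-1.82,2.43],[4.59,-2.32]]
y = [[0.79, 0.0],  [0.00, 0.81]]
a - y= [[-2.61, 2.43],[4.59, -3.13]]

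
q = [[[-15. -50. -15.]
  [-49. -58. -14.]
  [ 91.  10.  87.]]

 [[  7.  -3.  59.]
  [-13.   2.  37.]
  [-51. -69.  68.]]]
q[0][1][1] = -58.0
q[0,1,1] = -58.0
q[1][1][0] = -13.0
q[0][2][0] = 91.0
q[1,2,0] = -51.0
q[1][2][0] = -51.0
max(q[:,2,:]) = 91.0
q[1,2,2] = 68.0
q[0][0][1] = -50.0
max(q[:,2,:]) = 91.0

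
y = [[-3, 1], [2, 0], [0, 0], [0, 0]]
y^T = [[-3, 2, 0, 0], [1, 0, 0, 0]]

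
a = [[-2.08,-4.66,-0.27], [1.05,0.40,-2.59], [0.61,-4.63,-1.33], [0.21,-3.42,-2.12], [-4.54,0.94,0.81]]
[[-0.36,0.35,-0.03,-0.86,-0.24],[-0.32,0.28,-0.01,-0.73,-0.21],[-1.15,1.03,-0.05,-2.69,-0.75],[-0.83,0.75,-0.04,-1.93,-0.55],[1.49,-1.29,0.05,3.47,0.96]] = a @ [[-0.28, 0.24, -0.01, -0.65, -0.18], [0.20, -0.18, 0.01, 0.47, 0.13], [0.04, -0.04, 0.0, 0.09, 0.03]]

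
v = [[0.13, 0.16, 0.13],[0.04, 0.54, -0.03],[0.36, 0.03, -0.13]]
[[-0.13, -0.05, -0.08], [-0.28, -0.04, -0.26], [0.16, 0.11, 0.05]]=v @ [[0.29, 0.15, 0.13],[-0.57, -0.11, -0.49],[-0.58, -0.43, -0.13]]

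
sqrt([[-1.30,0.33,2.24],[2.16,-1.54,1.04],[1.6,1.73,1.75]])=[[0.37, -0.53, 0.99], [2.39, 0.5, -0.64], [-0.16, 0.8, 1.56]]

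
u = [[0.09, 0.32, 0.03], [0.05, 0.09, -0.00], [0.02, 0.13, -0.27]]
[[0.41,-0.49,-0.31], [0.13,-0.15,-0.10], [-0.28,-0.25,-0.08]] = u @ [[1.04,-0.36,-0.34], [0.86,-1.46,-0.87], [1.52,0.21,-0.13]]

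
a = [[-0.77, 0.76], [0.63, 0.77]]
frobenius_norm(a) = 1.47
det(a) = -1.07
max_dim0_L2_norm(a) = 1.08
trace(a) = 0.00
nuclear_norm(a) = 2.07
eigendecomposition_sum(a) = [[-0.9, 0.38], [0.32, -0.13]] + [[0.13, 0.38], [0.32, 0.9]]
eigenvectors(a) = [[-0.94, -0.39], [0.33, -0.92]]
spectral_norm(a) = 1.10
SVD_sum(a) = [[-0.41, 0.92], [-0.18, 0.41]] + [[-0.36, -0.16],  [0.81, 0.36]]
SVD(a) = [[0.91, 0.41],[0.41, -0.91]] @ diag([1.1022680463602454, 0.9722680463602453]) @ [[-0.41, 0.91], [-0.91, -0.41]]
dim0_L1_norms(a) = [1.4, 1.53]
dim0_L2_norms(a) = [0.99, 1.08]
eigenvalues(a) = [-1.04, 1.04]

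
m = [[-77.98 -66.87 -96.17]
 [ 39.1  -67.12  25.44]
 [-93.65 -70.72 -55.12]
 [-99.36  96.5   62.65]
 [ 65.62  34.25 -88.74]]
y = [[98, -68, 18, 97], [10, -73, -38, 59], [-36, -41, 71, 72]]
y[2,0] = -36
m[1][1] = -67.12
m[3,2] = 62.65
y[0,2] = 18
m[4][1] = 34.25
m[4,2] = -88.74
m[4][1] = 34.25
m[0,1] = -66.87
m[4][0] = 65.62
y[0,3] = 97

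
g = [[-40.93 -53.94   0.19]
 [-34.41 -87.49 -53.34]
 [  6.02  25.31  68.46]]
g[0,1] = -53.94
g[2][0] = 6.02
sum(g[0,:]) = -94.68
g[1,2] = -53.34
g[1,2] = -53.34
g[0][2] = 0.19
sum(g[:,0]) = -69.32000000000001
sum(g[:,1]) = -116.12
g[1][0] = -34.41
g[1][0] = -34.41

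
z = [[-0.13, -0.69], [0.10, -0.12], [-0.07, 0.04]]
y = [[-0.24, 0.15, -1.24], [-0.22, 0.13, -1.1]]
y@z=[[0.13, 0.1], [0.12, 0.09]]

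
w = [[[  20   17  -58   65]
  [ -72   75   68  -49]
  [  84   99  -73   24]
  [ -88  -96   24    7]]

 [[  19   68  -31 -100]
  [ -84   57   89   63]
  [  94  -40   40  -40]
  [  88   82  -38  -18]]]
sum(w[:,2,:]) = 188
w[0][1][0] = -72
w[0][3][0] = -88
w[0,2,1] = 99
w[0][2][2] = -73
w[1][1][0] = -84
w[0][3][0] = -88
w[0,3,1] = -96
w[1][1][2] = 89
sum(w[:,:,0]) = 61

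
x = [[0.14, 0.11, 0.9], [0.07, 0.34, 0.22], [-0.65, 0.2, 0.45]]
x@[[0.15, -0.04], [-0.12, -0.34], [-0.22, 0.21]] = [[-0.19, 0.15], [-0.08, -0.07], [-0.22, 0.05]]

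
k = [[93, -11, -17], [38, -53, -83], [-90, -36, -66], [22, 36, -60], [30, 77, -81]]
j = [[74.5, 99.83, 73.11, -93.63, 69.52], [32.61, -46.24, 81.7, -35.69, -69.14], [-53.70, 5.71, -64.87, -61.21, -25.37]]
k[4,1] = 77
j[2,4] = -25.37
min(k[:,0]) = -90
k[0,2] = -17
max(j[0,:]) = 99.83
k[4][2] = -81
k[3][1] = 36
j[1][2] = 81.7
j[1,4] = -69.14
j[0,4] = 69.52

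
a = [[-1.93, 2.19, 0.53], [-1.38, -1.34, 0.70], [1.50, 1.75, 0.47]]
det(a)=7.085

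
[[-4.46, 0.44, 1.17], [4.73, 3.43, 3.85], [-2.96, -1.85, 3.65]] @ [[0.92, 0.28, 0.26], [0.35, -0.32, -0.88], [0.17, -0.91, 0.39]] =[[-3.75, -2.45, -1.09], [6.21, -3.28, -0.29], [-2.75, -3.56, 2.28]]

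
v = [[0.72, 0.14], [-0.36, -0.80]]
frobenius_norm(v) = 1.14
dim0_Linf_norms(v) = [0.72, 0.8]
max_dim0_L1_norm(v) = 1.08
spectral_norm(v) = 1.02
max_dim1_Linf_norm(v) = 0.8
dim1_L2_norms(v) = [0.73, 0.88]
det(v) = -0.53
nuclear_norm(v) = 1.54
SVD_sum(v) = [[0.42, 0.43], [-0.58, -0.59]] + [[0.30,  -0.29], [0.22,  -0.21]]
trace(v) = -0.08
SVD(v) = [[-0.59,0.81], [0.81,0.59]] @ diag([1.021099044613363, 0.5147394885664763]) @ [[-0.70, -0.71], [0.71, -0.70]]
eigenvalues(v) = [0.69, -0.77]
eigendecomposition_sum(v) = [[0.7,0.07], [-0.17,-0.02]] + [[0.02, 0.07], [-0.19, -0.78]]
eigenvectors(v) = [[0.97, -0.09], [-0.24, 1.0]]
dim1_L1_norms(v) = [0.86, 1.16]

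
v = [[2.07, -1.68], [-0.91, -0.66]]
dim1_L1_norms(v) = [3.75, 1.57]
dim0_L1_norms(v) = [2.98, 2.34]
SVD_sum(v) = [[2.15, -1.57], [-0.28, 0.20]] + [[-0.08, -0.11], [-0.63, -0.86]]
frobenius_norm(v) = 2.89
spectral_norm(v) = 2.68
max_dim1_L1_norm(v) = 3.75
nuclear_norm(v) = 3.76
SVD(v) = [[-0.99, 0.13], [0.13, 0.99]] @ diag([2.684829756133444, 1.0782806594669274]) @ [[-0.81, 0.59], [-0.59, -0.81]]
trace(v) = 1.41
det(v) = -2.90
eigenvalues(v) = [2.55, -1.14]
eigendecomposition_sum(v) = [[2.22, -1.16], [-0.63, 0.33]] + [[-0.15, -0.52], [-0.28, -0.99]]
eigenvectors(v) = [[0.96, 0.46], [-0.27, 0.89]]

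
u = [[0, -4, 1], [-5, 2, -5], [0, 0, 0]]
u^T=[[0, -5, 0], [-4, 2, 0], [1, -5, 0]]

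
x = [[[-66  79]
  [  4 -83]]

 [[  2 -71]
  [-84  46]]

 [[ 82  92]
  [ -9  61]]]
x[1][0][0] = 2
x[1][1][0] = -84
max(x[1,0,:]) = 2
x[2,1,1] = 61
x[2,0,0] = 82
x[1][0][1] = -71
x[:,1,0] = [4, -84, -9]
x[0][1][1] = -83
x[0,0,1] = 79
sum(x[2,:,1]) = 153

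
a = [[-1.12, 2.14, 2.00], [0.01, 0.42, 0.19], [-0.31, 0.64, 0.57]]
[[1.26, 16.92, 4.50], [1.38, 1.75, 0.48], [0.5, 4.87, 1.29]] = a @ [[4.23, -4.22, -0.16], [3.53, 2.94, 0.32], [-0.78, 2.95, 1.82]]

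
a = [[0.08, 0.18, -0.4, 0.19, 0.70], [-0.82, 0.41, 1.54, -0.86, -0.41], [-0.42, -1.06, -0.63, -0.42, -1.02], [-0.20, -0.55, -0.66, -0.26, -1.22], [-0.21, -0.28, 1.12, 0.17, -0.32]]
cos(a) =[[1.15, -0.07, -0.68, -0.0, 0.12], [0.40, 1.58, 0.05, 0.54, 0.62], [-0.82, -0.47, 2.02, -0.63, -1.01], [-0.63, -0.61, 0.81, 0.6, -0.94], [0.06, 0.74, 0.99, 0.18, 1.64]]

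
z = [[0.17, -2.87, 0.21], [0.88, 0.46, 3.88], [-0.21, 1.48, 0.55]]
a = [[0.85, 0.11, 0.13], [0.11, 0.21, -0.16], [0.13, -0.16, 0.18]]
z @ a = [[-0.14, -0.62, 0.52], [1.30, -0.43, 0.74], [0.06, 0.2, -0.17]]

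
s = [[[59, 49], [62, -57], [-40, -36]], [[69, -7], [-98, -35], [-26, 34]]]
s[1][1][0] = -98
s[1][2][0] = -26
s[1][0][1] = -7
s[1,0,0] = 69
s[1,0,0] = 69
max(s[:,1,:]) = 62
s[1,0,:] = [69, -7]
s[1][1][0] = -98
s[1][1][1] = -35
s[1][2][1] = 34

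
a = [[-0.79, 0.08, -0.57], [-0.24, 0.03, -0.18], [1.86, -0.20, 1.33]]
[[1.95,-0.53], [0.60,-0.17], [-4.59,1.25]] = a @ [[-1.66, 0.37],[-0.09, -0.09],[-1.14, 0.41]]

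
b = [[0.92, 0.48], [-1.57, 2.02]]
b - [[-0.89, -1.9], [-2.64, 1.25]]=[[1.81, 2.38], [1.07, 0.77]]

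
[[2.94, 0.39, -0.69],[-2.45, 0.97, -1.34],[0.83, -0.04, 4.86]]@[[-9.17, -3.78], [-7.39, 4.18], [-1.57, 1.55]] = [[-28.76, -10.55], [17.4, 11.24], [-14.95, 4.23]]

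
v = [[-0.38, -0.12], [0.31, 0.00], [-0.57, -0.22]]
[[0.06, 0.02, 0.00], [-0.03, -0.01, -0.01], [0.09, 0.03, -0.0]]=v @ [[-0.10, -0.02, -0.04], [-0.15, -0.09, 0.11]]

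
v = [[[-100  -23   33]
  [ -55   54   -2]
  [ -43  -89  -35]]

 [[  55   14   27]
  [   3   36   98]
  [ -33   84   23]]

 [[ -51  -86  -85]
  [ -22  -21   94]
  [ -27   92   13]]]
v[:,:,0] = [[-100, -55, -43], [55, 3, -33], [-51, -22, -27]]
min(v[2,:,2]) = -85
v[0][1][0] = -55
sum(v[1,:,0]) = 25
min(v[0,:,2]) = -35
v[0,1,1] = 54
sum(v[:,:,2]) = 166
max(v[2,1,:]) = 94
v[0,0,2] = 33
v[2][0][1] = -86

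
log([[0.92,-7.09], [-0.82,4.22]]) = [[-0.45+2.46j, -3.33+3.81j], [-0.39+0.44j, (1.11+0.68j)]]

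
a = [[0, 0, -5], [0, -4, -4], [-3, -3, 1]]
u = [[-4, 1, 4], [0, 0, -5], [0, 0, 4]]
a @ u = [[0, 0, -20], [0, 0, 4], [12, -3, 7]]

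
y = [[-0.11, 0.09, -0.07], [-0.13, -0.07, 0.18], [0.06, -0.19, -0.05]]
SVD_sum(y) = [[-0.07, 0.07, 0.04], [-0.06, 0.07, 0.04], [0.12, -0.13, -0.07]] + [[0.02,0.05,-0.06],  [-0.06,-0.13,0.15],  [-0.02,-0.04,0.05]] + [[-0.06,-0.03,-0.05], [-0.01,-0.01,-0.01], [-0.04,-0.02,-0.03]]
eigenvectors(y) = [[0.78+0.00j, (0.13+0.32j), (0.13-0.32j)],[0.39+0.00j, -0.69+0.00j, -0.69-0.00j],[(0.48+0j), (0.06-0.63j), 0.06+0.63j]]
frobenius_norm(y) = 0.35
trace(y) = -0.23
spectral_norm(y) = 0.24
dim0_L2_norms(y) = [0.18, 0.22, 0.2]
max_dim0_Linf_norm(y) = 0.19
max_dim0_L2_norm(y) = 0.22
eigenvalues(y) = [(-0.11+0j), (-0.06+0.22j), (-0.06-0.22j)]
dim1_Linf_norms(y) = [0.11, 0.18, 0.19]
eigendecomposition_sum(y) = [[-0.08-0.00j, (-0.02+0j), (-0.04-0j)],  [-0.04-0.00j, -0.01+0.00j, -0.02-0.00j],  [-0.05-0.00j, (-0.01+0j), (-0.02-0j)]] + [[-0.02+0.03j, 0.05-0.00j, -0.02-0.05j], [(-0.05-0.05j), (-0.03+0.1j), 0.10+0.01j], [(0.05-0.04j), (-0.09-0.04j), -0.01+0.09j]] + [[-0.02-0.03j, 0.05+0.00j, -0.02+0.05j], [(-0.05+0.05j), (-0.03-0.1j), 0.10-0.01j], [0.05+0.04j, -0.09+0.04j, -0.01-0.09j]]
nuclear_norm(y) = 0.57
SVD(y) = [[-0.45, -0.34, -0.83], [-0.42, 0.9, -0.13], [0.78, 0.29, -0.55]] @ diag([0.23613788137640584, 0.23407914972364013, 0.10462242897065666]) @ [[0.64, -0.68, -0.35], [-0.27, -0.63, 0.73], [0.72, 0.37, 0.59]]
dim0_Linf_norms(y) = [0.13, 0.19, 0.18]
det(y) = -0.01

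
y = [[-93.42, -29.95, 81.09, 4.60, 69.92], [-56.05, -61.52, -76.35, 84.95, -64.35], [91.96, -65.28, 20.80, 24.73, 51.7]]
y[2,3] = 24.73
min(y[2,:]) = -65.28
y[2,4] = 51.7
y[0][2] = 81.09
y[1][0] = -56.05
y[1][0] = -56.05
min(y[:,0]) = -93.42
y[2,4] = 51.7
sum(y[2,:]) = 123.91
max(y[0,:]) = 81.09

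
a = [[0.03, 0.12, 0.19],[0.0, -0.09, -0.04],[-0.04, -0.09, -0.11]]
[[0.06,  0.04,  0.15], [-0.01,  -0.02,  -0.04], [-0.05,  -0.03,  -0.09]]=a@[[0.81,0.01,0.17], [0.01,0.21,0.08], [0.17,0.08,0.72]]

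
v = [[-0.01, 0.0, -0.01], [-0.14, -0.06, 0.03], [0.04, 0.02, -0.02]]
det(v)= -0.000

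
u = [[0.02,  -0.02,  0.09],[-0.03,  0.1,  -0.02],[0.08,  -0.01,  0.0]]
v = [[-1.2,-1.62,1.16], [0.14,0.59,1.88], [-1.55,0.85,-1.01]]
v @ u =[[0.12, -0.15, -0.08], [0.14, 0.04, 0.00], [-0.14, 0.13, -0.16]]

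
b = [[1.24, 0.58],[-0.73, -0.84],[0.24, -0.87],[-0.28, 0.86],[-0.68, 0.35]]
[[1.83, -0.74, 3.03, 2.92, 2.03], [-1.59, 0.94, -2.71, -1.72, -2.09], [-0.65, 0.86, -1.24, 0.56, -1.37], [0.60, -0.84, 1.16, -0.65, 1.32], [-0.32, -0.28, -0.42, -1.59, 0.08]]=b@[[1.00,-0.12,1.57,2.35,0.8], [1.02,-1.02,1.86,0.01,1.79]]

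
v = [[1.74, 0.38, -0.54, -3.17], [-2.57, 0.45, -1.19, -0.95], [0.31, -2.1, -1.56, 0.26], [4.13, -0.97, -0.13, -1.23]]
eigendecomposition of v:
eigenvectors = [[(-0.22-0.55j), (-0.22+0.55j), 0.24+0.00j, 0.11+0.00j], [0.36-0.30j, 0.36+0.30j, 0.65+0.00j, (0.46+0j)], [(-0.05+0.26j), (-0.05-0.26j), (-0.66+0j), (0.88+0j)], [(-0.6+0j), -0.60-0.00j, (0.3+0j), 0.06+0.00j]]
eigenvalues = [(0.87+3.38j), (0.87-3.38j), (0.27+0j), (-2.6+0j)]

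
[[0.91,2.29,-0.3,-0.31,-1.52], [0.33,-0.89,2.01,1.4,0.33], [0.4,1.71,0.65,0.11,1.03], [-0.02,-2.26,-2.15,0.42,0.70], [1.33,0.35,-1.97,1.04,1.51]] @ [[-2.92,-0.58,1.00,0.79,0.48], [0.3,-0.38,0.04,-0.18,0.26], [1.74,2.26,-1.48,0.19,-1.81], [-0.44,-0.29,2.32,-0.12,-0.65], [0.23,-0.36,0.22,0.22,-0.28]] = [[-2.71,-1.44,0.39,-0.05,2.2], [1.73,4.16,0.64,0.71,-4.71], [0.66,0.18,-0.01,0.35,-0.90], [-4.38,-4.36,4.20,0.09,2.83], [-7.32,-6.20,7.00,0.82,3.20]]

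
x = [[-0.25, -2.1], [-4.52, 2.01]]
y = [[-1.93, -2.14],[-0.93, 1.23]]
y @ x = [[10.16, -0.25], [-5.33, 4.43]]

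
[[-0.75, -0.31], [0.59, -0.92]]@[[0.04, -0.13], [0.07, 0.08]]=[[-0.05, 0.07], [-0.04, -0.15]]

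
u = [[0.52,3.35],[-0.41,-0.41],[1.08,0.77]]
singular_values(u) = [3.56, 0.96]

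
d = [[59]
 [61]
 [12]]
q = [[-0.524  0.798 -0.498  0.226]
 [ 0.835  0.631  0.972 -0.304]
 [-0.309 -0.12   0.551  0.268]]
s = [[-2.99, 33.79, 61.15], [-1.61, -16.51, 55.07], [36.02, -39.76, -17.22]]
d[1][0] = 61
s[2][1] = -39.76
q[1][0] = 0.835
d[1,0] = 61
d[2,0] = 12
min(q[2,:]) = -0.309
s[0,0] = -2.99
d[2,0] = 12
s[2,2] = -17.22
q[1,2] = 0.972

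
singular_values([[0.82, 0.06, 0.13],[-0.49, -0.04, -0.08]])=[0.97, 0.0]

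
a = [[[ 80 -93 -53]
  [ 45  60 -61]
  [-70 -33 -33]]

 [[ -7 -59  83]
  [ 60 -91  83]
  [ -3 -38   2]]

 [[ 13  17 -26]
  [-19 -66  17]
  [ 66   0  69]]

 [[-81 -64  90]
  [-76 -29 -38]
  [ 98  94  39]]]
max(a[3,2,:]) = 98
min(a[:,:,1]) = -93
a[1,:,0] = [-7, 60, -3]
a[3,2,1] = 94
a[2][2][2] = 69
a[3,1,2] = -38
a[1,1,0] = 60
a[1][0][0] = -7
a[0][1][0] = 45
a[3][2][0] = 98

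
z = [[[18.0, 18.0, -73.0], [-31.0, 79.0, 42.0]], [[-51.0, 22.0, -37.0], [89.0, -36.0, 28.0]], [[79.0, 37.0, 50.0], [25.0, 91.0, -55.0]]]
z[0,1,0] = -31.0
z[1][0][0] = -51.0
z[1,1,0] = 89.0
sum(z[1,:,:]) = 15.0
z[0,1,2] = 42.0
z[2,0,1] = 37.0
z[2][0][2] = 50.0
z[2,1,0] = 25.0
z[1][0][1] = 22.0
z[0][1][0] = -31.0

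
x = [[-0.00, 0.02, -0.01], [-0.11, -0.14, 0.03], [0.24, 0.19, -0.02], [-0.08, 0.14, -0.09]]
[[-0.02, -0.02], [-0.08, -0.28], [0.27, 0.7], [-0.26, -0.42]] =x @[[1.54, 3.21], [-0.45, -0.22], [0.78, 1.51]]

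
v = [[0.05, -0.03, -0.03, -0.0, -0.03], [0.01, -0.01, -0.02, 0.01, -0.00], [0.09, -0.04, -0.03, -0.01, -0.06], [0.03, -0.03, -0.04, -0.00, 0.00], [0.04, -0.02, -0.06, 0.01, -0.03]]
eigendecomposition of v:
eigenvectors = [[(-0.18+0j), (-0.39+0j), (0.38-0.12j), (0.38+0.12j), (0.42+0j)], [(0.29+0j), (-0.1+0j), 0.15-0.42j, (0.15+0.42j), (0.5+0j)], [(-0.75+0j), (-0.55+0j), 0.23-0.02j, 0.23+0.02j, -0.16+0.00j], [(0.33+0j), -0.25+0.00j, 0.73+0.00j, (0.73-0j), -0.58+0.00j], [0.45+0.00j, (-0.69+0j), 0.24+0.06j, 0.24-0.06j, 0.46+0.00j]]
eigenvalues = [(0.05+0j), (-0.05+0j), (-0+0.01j), (-0-0.01j), (-0.01+0j)]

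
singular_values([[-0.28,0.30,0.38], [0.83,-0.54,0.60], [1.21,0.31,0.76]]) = [1.76, 0.72, 0.43]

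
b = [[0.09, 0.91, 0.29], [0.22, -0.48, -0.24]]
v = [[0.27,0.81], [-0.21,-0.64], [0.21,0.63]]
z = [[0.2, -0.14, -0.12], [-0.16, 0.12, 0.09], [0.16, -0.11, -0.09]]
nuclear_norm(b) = 1.34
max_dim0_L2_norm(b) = 1.03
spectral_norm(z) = 0.41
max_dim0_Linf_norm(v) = 0.81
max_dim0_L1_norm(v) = 2.08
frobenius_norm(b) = 1.12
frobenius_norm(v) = 1.27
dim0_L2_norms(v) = [0.4, 1.21]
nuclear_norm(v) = 1.28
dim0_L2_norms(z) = [0.3, 0.21, 0.17]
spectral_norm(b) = 1.09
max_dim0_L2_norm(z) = 0.3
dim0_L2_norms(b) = [0.24, 1.03, 0.38]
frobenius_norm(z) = 0.41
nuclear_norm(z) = 0.42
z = v @ b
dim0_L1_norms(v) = [0.69, 2.08]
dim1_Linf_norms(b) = [0.91, 0.48]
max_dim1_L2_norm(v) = 0.85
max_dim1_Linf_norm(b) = 0.91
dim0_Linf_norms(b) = [0.22, 0.91, 0.29]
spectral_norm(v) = 1.27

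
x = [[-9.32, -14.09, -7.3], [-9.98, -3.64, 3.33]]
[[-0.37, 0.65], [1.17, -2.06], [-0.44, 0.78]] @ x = [[-3.04,2.85,4.87], [9.65,-8.99,-15.4], [-3.68,3.36,5.81]]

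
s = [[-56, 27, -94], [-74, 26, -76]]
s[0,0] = -56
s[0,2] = -94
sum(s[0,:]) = -123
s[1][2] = -76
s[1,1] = 26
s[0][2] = -94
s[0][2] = -94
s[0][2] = -94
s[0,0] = -56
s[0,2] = -94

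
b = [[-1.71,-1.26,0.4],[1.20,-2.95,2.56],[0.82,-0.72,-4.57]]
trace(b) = -9.23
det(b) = -35.14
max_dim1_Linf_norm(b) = 4.57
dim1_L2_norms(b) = [2.16, 4.09, 4.7]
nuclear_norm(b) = 10.63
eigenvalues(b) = [(-2.46+1.45j), (-2.46-1.45j), (-4.3+0j)]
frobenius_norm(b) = 6.59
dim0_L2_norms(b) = [2.24, 3.29, 5.25]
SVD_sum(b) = [[-0.03,  -0.19,  0.74], [-0.11,  -0.8,  3.07], [0.15,  1.07,  -4.13]] + [[0.15, -0.35, -0.09],[0.97, -2.28, -0.56],[0.75, -1.76, -0.43]] + [[-1.83, -0.72, -0.25], [0.34, 0.13, 0.05], [-0.07, -0.03, -0.01]]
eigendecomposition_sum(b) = [[-0.27+1.59j, -0.88-1.17j, -1.28-0.24j], [(1.55+1.39j), -1.88+0.15j, -1.14+1.23j], [(-0.36+0.4j), -0.03-0.48j, -0.31-0.30j]] + [[-0.27-1.59j, (-0.88+1.17j), (-1.28+0.24j)], [(1.55-1.39j), (-1.88-0.15j), -1.14-1.23j], [-0.36-0.40j, (-0.03+0.48j), -0.31+0.30j]] + [[-1.16-0.00j,0.49+0.00j,(2.96+0j)], [-1.90-0.00j,(0.8+0j),(4.84+0j)], [(1.55+0j),-0.65-0.00j,-3.94-0.00j]]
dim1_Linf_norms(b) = [1.71, 2.95, 4.57]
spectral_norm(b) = 5.37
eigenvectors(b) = [[0.32+0.51j, (0.32-0.51j), (-0.43+0j)],[0.77+0.00j, (0.77-0j), -0.70+0.00j],[(-0+0.2j), -0.00-0.20j, 0.57+0.00j]]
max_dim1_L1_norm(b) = 6.71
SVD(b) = [[-0.14, 0.12, -0.98], [-0.59, 0.79, 0.18], [0.79, 0.61, -0.04]] @ diag([5.374444576121245, 3.237306398461264, 2.019577376750562]) @ [[0.03,0.25,-0.97], [0.38,-0.90,-0.22], [0.92,0.36,0.13]]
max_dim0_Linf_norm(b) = 4.57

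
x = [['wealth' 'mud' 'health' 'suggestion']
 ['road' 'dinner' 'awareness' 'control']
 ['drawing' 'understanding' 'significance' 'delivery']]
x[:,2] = ['health', 'awareness', 'significance']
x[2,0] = 'drawing'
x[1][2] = 'awareness'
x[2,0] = 'drawing'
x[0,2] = 'health'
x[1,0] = 'road'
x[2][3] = 'delivery'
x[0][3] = 'suggestion'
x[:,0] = ['wealth', 'road', 'drawing']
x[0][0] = 'wealth'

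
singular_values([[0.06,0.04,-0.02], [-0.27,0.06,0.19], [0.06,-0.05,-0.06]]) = [0.35, 0.07, 0.0]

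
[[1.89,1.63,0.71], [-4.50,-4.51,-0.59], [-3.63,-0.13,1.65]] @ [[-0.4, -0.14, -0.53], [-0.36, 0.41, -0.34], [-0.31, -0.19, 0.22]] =[[-1.56, 0.27, -1.4],[3.61, -1.11, 3.79],[0.99, 0.14, 2.33]]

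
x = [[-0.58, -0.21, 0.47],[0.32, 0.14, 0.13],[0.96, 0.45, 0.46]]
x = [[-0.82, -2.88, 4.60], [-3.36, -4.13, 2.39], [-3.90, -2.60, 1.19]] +[[0.24, 2.67, -4.13], [3.68, 4.27, -2.26], [4.86, 3.05, -0.73]]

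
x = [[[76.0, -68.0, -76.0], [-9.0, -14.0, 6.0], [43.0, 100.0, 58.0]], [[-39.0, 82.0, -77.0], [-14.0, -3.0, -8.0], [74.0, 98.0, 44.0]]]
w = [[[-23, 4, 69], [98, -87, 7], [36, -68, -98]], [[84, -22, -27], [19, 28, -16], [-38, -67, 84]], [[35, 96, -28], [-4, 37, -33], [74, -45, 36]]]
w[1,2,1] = -67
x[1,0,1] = 82.0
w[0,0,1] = 4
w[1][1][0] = 19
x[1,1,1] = -3.0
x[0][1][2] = 6.0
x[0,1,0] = -9.0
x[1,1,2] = -8.0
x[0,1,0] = -9.0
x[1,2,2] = 44.0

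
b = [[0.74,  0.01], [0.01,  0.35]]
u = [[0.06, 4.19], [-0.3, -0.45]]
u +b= [[0.80,4.20], [-0.29,-0.10]]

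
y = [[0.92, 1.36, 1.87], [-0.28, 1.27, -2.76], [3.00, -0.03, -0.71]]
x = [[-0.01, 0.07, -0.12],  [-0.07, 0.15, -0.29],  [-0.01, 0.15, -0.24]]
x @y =[[-0.39, 0.08, -0.13],[-0.98, 0.10, -0.34],[-0.77, 0.18, -0.26]]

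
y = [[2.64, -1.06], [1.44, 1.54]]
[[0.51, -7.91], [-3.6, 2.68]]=y @ [[-0.54, -1.67], [-1.83, 3.3]]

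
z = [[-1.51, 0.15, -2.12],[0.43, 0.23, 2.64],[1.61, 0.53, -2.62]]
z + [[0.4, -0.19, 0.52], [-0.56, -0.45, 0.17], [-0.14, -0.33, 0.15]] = [[-1.11, -0.04, -1.6], [-0.13, -0.22, 2.81], [1.47, 0.20, -2.47]]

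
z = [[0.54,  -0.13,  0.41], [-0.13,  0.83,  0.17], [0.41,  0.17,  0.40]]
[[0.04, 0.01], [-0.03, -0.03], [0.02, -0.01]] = z@[[0.02, 0.01], [-0.04, -0.03], [0.05, -0.01]]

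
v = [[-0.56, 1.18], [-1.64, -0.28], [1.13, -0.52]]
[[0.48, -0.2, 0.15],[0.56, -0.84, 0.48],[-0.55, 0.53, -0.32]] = v@[[-0.38, 0.5, -0.29], [0.23, 0.07, -0.01]]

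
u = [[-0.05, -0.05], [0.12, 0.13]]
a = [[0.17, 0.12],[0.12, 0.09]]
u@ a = [[-0.01, -0.01], [0.04, 0.03]]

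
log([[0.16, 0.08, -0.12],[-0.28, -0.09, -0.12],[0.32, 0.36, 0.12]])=[[-1.13, 0.91, -0.12],[-0.81, -2.23, -1.04],[1.9, 1.53, -0.95]]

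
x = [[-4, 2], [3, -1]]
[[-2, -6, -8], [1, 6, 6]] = x @ [[0, 3, 2], [-1, 3, 0]]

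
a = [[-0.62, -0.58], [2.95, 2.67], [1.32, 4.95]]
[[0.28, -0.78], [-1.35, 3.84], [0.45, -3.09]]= a @ [[-0.71, 2.46], [0.28, -1.28]]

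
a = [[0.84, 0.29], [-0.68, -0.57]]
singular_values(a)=[1.23, 0.23]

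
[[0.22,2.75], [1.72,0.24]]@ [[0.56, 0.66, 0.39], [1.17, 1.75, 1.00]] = [[3.34, 4.96, 2.84], [1.24, 1.56, 0.91]]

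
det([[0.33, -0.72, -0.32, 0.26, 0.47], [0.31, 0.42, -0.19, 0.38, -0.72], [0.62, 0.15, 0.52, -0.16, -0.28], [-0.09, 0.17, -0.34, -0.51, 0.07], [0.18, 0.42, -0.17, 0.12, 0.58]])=-0.319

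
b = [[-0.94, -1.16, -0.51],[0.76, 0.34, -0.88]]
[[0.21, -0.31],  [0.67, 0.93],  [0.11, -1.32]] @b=[[-0.43,-0.35,0.17], [0.08,-0.46,-1.16], [-1.11,-0.58,1.11]]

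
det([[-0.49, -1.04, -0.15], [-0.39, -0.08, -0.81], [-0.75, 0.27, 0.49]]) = -0.894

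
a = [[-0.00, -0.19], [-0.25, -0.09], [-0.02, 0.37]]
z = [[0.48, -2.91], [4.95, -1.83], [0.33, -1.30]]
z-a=[[0.48, -2.72],[5.2, -1.74],[0.35, -1.67]]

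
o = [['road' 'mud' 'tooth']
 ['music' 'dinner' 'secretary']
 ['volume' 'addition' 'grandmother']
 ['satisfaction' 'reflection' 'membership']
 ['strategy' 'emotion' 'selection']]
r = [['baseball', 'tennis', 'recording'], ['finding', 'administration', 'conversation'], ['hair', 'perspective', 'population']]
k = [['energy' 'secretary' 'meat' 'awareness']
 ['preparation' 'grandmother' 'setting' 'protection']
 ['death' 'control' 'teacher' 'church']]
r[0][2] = 'recording'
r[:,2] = ['recording', 'conversation', 'population']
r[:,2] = ['recording', 'conversation', 'population']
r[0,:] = ['baseball', 'tennis', 'recording']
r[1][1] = 'administration'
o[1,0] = 'music'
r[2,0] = 'hair'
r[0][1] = 'tennis'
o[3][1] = 'reflection'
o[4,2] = 'selection'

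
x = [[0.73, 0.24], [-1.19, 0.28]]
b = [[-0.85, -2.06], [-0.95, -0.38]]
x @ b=[[-0.85, -1.6], [0.75, 2.35]]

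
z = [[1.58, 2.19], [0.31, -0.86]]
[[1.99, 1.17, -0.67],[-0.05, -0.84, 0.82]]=z @ [[0.79, -0.41, 0.6], [0.34, 0.83, -0.74]]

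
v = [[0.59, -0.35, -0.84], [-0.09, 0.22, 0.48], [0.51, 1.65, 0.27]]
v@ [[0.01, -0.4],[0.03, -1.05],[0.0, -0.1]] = [[-0.0, 0.22], [0.01, -0.24], [0.05, -1.96]]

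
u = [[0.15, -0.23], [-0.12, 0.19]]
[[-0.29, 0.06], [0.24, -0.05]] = u @ [[-0.26, 0.23],  [1.08, -0.11]]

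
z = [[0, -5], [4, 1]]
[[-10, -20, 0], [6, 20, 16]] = z @ [[1, 4, 4], [2, 4, 0]]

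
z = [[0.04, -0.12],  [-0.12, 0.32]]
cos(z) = [[0.99,0.02], [0.02,0.94]]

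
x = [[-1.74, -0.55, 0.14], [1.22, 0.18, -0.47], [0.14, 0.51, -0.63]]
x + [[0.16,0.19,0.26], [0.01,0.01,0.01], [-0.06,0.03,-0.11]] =[[-1.58,-0.36,0.40], [1.23,0.19,-0.46], [0.08,0.54,-0.74]]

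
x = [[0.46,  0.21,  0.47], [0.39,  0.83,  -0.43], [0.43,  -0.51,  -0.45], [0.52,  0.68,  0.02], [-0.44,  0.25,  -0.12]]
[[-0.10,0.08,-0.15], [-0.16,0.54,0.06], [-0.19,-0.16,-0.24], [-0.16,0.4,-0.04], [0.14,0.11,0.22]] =x@[[-0.33, 0.09, -0.37], [0.01, 0.53, 0.22], [0.10, -0.16, -0.06]]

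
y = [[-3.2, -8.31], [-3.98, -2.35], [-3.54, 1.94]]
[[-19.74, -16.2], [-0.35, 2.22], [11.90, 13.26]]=y@ [[-1.7, -2.21], [3.03, 2.80]]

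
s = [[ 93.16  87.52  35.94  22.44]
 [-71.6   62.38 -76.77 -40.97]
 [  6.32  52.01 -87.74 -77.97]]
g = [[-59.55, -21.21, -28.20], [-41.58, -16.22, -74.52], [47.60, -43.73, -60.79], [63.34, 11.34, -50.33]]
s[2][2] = -87.74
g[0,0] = -59.55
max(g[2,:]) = 47.6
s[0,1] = 87.52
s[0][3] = 22.44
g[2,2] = -60.79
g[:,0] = [-59.55, -41.58, 47.6, 63.34]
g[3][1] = 11.34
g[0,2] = -28.2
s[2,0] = 6.32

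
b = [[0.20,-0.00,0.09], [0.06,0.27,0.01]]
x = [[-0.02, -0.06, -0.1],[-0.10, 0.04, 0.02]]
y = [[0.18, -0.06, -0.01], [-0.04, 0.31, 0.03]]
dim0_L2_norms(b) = [0.21, 0.27, 0.09]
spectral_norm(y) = 0.33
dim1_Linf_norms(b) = [0.2, 0.27]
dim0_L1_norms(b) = [0.26, 0.27, 0.1]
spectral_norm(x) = 0.12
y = b + x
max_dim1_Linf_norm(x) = 0.1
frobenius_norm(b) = 0.35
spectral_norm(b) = 0.29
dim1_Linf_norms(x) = [0.1, 0.1]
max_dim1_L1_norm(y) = 0.38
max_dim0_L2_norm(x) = 0.1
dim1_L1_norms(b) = [0.29, 0.34]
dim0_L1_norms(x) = [0.12, 0.1, 0.12]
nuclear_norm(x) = 0.23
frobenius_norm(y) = 0.37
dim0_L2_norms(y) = [0.18, 0.32, 0.03]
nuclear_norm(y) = 0.49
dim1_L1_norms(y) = [0.25, 0.38]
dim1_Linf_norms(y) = [0.18, 0.31]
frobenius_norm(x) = 0.16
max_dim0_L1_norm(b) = 0.27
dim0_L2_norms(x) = [0.1, 0.07, 0.1]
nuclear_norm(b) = 0.49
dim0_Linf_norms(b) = [0.2, 0.27, 0.09]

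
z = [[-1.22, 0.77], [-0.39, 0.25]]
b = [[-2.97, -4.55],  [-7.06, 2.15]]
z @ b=[[-1.81, 7.21], [-0.61, 2.31]]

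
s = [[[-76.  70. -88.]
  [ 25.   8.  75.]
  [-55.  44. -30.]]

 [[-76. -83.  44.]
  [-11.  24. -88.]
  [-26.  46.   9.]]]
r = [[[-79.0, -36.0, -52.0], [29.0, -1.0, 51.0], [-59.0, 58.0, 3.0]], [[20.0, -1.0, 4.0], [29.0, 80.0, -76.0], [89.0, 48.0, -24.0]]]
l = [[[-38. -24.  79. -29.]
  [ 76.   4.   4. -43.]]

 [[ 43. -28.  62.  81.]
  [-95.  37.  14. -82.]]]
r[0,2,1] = 58.0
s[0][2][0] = -55.0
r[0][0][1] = -36.0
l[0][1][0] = 76.0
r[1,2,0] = 89.0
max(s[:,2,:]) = 46.0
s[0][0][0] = -76.0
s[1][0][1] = -83.0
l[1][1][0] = -95.0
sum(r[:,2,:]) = 115.0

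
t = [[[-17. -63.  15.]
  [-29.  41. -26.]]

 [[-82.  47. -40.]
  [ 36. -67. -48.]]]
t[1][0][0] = -82.0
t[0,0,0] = -17.0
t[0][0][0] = -17.0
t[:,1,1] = [41.0, -67.0]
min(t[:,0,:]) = -82.0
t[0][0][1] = -63.0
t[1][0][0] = -82.0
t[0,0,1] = -63.0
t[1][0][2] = -40.0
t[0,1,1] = 41.0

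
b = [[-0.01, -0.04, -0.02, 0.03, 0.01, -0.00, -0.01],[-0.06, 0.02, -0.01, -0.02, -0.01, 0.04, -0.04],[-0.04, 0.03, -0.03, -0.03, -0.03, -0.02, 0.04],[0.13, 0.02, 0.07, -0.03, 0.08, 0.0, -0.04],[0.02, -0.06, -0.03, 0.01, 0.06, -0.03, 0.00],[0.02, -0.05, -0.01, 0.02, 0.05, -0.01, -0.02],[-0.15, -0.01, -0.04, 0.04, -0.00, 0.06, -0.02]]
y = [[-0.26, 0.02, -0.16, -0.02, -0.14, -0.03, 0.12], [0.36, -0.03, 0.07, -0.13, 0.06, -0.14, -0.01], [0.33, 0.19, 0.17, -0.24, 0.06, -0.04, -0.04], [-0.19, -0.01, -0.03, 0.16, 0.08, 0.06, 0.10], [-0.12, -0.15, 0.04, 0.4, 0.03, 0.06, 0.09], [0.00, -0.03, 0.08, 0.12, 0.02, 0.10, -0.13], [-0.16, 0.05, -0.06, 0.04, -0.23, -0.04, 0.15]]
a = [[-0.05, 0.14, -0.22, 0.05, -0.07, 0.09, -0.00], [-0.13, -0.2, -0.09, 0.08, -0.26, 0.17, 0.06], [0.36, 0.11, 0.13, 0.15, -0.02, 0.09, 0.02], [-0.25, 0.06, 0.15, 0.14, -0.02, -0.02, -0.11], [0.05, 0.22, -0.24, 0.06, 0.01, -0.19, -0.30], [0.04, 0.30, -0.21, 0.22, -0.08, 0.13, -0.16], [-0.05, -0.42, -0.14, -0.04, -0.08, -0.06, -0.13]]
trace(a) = 0.03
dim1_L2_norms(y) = [0.36, 0.42, 0.49, 0.29, 0.46, 0.22, 0.33]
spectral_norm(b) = 0.25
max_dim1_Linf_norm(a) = 0.42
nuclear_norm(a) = 2.50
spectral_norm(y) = 0.81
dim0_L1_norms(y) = [1.42, 0.48, 0.61, 1.11, 0.62, 0.47, 0.64]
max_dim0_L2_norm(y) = 0.62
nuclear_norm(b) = 0.58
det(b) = -0.00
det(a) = -0.00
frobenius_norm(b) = 0.31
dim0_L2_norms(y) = [0.62, 0.25, 0.27, 0.53, 0.3, 0.2, 0.27]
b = a @ y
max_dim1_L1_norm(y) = 1.07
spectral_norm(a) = 0.71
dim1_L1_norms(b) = [0.12, 0.2, 0.22, 0.37, 0.21, 0.18, 0.32]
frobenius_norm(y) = 1.00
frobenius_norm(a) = 1.13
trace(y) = 0.32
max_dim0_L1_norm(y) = 1.42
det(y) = 0.00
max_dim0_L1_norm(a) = 1.45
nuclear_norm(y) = 1.89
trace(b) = -0.02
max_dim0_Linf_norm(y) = 0.4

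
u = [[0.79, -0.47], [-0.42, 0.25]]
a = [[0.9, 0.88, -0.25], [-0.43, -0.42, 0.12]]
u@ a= [[0.91, 0.89, -0.25], [-0.49, -0.47, 0.14]]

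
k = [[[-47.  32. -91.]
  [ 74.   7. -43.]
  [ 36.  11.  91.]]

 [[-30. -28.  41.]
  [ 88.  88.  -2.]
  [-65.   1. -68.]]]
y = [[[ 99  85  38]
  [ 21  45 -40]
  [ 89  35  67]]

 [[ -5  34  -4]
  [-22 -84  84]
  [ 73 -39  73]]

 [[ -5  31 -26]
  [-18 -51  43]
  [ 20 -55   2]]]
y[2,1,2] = 43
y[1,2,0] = 73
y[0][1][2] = -40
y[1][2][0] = 73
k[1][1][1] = 88.0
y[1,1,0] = -22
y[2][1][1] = -51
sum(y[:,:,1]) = 1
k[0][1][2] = -43.0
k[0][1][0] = 74.0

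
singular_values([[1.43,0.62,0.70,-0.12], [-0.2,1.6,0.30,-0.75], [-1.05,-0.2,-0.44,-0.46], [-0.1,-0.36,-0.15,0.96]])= [2.23, 1.82, 0.72, 0.0]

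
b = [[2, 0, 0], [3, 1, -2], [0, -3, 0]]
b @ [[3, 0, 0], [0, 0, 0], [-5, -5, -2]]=[[6, 0, 0], [19, 10, 4], [0, 0, 0]]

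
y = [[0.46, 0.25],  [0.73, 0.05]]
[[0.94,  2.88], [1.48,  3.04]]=y @[[2.02, 3.86], [0.03, 4.43]]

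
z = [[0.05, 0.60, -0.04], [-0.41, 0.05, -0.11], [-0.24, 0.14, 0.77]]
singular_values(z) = [0.82, 0.6, 0.43]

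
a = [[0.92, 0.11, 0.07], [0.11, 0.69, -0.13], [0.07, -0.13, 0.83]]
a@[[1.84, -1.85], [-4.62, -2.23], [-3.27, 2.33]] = [[0.96,-1.78],[-2.56,-2.05],[-1.98,2.09]]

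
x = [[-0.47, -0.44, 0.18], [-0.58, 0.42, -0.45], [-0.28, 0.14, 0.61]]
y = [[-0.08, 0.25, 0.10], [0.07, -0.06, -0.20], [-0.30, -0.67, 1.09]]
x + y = [[-0.55,-0.19,0.28],[-0.51,0.36,-0.65],[-0.58,-0.53,1.70]]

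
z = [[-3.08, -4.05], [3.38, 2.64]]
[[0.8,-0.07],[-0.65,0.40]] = z @ [[-0.09, 0.26], [-0.13, -0.18]]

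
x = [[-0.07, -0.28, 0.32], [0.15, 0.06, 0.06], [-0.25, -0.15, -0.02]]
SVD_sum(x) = [[-0.17, -0.29, 0.24], [0.03, 0.05, -0.04], [-0.08, -0.14, 0.11]] + [[0.10, 0.01, 0.08], [0.12, 0.01, 0.10], [-0.17, -0.01, -0.14]] + [[0.0,-0.0,-0.00],[-0.0,0.00,0.0],[-0.00,0.00,0.0]]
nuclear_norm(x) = 0.76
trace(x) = -0.03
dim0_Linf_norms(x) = [0.25, 0.28, 0.32]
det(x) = 0.00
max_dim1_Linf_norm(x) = 0.32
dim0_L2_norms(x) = [0.3, 0.32, 0.33]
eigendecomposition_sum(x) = [[-0.04+0.17j, -0.14+0.07j, 0.16+0.06j], [(0.08+0.02j), 0.03+0.07j, 0.03-0.07j], [(-0.12+0.01j), -0.08-0.09j, -0.01+0.12j]] + [[-0.04-0.17j, (-0.14-0.07j), (0.16-0.06j)],  [0.08-0.02j, (0.03-0.07j), (0.03+0.07j)],  [(-0.12-0.01j), -0.08+0.09j, (-0.01-0.12j)]] + [[-0j, (-0-0j), (-0-0j)], [(-0+0j), 0.00+0.00j, 0j], [-0.00+0.00j, 0.00+0.00j, 0j]]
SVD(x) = [[-0.89, -0.44, -0.12], [0.15, -0.53, 0.83], [-0.43, 0.73, 0.54]] @ diag([0.4611047287303274, 0.29693987043236164, 0.0030236550966549988]) @ [[0.42, 0.70, -0.58], [-0.78, -0.06, -0.63], [-0.47, 0.71, 0.52]]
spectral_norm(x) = 0.46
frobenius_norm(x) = 0.55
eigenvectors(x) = [[0.76+0.00j, (0.76-0j), (-0.48+0j)], [0.02-0.35j, 0.02+0.35j, 0.71+0.00j], [(0.14+0.54j), 0.14-0.54j, (0.52+0j)]]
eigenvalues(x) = [(-0.02+0.36j), (-0.02-0.36j), 0j]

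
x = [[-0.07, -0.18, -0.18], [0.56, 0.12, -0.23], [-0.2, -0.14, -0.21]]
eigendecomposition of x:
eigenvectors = [[0.20-0.34j, (0.2+0.34j), 0.50+0.00j], [-0.87+0.00j, -0.87-0.00j, (-0.21+0j)], [0.30+0.01j, 0.30-0.01j, 0.84+0.00j]]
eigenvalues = [(0.07+0.22j), (0.07-0.22j), (-0.29+0j)]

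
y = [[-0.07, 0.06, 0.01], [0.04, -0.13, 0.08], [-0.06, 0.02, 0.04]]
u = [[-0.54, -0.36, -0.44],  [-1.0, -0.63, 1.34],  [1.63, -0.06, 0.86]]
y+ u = [[-0.61, -0.30, -0.43], [-0.96, -0.76, 1.42], [1.57, -0.04, 0.9]]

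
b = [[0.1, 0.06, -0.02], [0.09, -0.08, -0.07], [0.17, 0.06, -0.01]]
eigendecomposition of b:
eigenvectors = [[(-0.29+0j),(-0.39-0.18j),-0.39+0.18j], [(0.95+0j),0.14-0.17j,(0.14+0.17j)], [-0.08+0.00j,(-0.88+0j),(-0.88-0j)]]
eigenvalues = [(-0.1+0j), (0.06+0.05j), (0.06-0.05j)]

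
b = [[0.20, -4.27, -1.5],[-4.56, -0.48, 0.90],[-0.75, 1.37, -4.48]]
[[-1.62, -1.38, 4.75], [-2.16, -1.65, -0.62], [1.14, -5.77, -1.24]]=b@ [[0.39, 0.6, 0.23], [0.46, -0.06, -1.07], [-0.18, 1.17, -0.09]]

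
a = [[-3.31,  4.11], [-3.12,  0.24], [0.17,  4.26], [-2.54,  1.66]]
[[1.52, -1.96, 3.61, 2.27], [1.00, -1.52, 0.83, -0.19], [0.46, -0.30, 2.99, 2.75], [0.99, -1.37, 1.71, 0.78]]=a @ [[-0.31, 0.48, -0.21, 0.11], [0.12, -0.09, 0.71, 0.64]]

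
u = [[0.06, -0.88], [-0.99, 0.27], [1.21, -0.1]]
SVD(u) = [[-0.17, -0.97], [0.64, 0.02], [-0.75, 0.24]] @ diag([1.6006064100615363, 0.8620667723963861]) @ [[-0.97,0.25], [0.25,0.97]]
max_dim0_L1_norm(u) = 2.26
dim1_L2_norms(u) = [0.88, 1.03, 1.21]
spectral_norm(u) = 1.60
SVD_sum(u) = [[0.27, -0.07],[-0.99, 0.26],[1.16, -0.3]] + [[-0.21, -0.81],[0.00, 0.01],[0.05, 0.2]]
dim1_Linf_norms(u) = [0.88, 0.99, 1.21]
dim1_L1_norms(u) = [0.94, 1.26, 1.31]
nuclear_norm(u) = 2.46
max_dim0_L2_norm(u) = 1.56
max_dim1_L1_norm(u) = 1.31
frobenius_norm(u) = 1.82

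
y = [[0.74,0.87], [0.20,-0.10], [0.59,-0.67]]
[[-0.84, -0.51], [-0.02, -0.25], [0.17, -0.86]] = y@ [[-0.41, -1.08], [-0.62, 0.33]]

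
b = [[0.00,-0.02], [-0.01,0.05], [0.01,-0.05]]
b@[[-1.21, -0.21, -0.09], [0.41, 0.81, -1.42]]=[[-0.01, -0.02, 0.03], [0.03, 0.04, -0.07], [-0.03, -0.04, 0.07]]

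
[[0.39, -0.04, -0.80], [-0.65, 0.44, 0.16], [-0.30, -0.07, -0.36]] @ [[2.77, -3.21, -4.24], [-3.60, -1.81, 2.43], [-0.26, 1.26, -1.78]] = [[1.43, -2.19, -0.33],[-3.43, 1.49, 3.54],[-0.49, 0.64, 1.74]]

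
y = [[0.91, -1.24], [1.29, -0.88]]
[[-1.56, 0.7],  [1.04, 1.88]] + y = [[-0.65,-0.54], [2.33,1.00]]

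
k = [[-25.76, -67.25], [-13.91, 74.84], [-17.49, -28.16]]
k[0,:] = [-25.76, -67.25]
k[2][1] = -28.16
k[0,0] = -25.76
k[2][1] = -28.16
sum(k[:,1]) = -20.569999999999997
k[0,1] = -67.25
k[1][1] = 74.84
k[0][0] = -25.76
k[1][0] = -13.91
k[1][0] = -13.91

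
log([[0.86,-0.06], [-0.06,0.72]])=[[-0.15,-0.08],  [-0.08,-0.33]]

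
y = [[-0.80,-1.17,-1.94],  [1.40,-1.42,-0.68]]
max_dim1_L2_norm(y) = 2.4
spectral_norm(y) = 2.66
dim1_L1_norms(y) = [3.91, 3.5]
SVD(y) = [[-0.82, -0.58], [-0.58, 0.82]] @ diag([2.6612294463388295, 1.7689425750823924]) @ [[-0.06, 0.67, 0.74], [0.91, -0.28, 0.32]]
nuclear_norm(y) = 4.43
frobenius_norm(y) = 3.20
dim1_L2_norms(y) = [2.4, 2.11]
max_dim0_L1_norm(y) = 2.62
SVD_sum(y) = [[0.12, -1.45, -1.62], [0.09, -1.02, -1.14]] + [[-0.92, 0.28, -0.32], [1.31, -0.4, 0.46]]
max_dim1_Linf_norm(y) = 1.94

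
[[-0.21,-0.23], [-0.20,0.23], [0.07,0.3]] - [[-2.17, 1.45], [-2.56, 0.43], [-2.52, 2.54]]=[[1.96, -1.68], [2.36, -0.20], [2.59, -2.24]]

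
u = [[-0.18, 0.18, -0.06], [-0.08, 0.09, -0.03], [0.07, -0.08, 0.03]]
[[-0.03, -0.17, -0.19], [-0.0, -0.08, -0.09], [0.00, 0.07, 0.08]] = u @ [[1.01, 0.29, 0.68], [0.89, -0.92, -0.28], [0.07, -0.74, 0.3]]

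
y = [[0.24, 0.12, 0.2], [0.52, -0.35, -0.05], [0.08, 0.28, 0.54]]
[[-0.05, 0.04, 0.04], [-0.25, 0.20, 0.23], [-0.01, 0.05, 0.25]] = y @ [[-0.25, 0.13, -0.18], [0.37, -0.43, -1.08], [-0.17, 0.3, 1.05]]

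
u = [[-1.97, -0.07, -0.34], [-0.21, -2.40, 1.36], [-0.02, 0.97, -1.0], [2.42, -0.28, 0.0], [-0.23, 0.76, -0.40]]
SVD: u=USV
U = [[-0.37, 0.51, -0.53],[0.67, 0.55, -0.26],[-0.35, -0.23, -0.65],[0.47, -0.61, -0.45],[-0.26, -0.09, 0.15]]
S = [3.25, 3.09, 0.5]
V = [[0.55, -0.69, 0.46], [-0.83, -0.48, 0.27], [-0.03, 0.53, 0.84]]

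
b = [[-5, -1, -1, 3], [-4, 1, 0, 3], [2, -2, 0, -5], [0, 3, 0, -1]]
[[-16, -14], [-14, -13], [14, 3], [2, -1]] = b@[[2, 4], [0, 0], [0, -3], [-2, 1]]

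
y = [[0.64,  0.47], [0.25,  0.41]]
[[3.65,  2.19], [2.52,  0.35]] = y @ [[2.14, 5.08], [4.85, -2.25]]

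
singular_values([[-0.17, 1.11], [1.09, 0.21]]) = [1.14, 1.09]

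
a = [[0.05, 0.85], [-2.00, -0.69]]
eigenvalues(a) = [(-0.32+1.25j), (-0.32-1.25j)]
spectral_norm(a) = 2.14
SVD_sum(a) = [[0.35, 0.14], [-1.95, -0.82]] + [[-0.3, 0.71], [-0.05, 0.13]]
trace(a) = -0.64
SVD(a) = [[-0.17, 0.98], [0.98, 0.17]] @ diag([2.1442459302902055, 0.7767299340400701]) @ [[-0.92, -0.39], [-0.39, 0.92]]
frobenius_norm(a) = 2.28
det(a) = 1.67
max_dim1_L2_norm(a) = 2.12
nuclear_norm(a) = 2.92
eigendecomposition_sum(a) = [[0.02+0.67j, (0.42+0.11j)], [(-1-0.26j), -0.34+0.58j]] + [[0.02-0.67j, (0.42-0.11j)], [(-1+0.26j), (-0.34-0.58j)]]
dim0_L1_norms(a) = [2.05, 1.54]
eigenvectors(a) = [[(0.15+0.52j), (0.15-0.52j)], [(-0.84+0j), -0.84-0.00j]]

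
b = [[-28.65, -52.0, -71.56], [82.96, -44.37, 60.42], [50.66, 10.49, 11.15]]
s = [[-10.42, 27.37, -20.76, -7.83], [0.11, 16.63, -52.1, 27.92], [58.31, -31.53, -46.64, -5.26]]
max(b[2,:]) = 50.66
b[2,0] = 50.66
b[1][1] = -44.37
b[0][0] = -28.65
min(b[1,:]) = -44.37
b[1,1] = -44.37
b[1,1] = -44.37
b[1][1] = -44.37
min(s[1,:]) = -52.1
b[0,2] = -71.56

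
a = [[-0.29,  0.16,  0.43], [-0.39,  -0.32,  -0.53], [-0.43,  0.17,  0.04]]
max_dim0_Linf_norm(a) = 0.53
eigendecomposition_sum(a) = [[(-0.12+0.2j), 0.09-0.00j, (0.2+0.11j)], [(-0.08-0.35j), (-0.1+0.1j), (-0.34+0.1j)], [(-0.26+0.03j), (0.06+0.08j), 0.05+0.25j]] + [[-0.12-0.20j, 0.09+0.00j, 0.20-0.11j], [(-0.08+0.35j), -0.10-0.10j, (-0.34-0.1j)], [(-0.26-0.03j), 0.06-0.08j, 0.05-0.25j]] + [[-0.05+0.00j, -0.02-0.00j, 0.03-0.00j], [(-0.24+0j), (-0.12-0j), 0.15-0.00j], [0.08-0.00j, (0.04+0j), -0.05+0.00j]]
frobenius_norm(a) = 1.02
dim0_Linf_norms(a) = [0.43, 0.32, 0.53]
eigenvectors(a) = [[(0.33+0.32j), (0.33-0.32j), -0.18+0.00j],[(-0.72+0j), (-0.72-0j), -0.93+0.00j],[(-0.05+0.51j), -0.05-0.51j, (0.32+0j)]]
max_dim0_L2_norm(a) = 0.68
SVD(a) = [[0.45, 0.63, -0.63], [-0.89, 0.30, -0.33], [-0.02, 0.71, 0.70]] @ diag([0.787497734242422, 0.6364794074056848, 0.14191998630059138]) @ [[0.29,  0.45,  0.85], [-0.96,  0.2,  0.22], [0.07,  0.87,  -0.49]]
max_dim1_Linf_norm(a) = 0.53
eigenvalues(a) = [(-0.18+0.55j), (-0.18-0.55j), (-0.22+0j)]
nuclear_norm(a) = 1.57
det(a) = -0.07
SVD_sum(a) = [[0.1, 0.16, 0.30],[-0.20, -0.32, -0.60],[-0.0, -0.01, -0.01]] + [[-0.39, 0.08, 0.09], [-0.18, 0.04, 0.04], [-0.43, 0.09, 0.10]] + [[-0.01, -0.08, 0.04], [-0.00, -0.04, 0.02], [0.01, 0.09, -0.05]]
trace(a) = -0.57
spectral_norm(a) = 0.79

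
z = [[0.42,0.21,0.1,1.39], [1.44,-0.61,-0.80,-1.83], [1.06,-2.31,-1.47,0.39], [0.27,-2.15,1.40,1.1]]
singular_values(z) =[3.54, 3.06, 1.6, 0.9]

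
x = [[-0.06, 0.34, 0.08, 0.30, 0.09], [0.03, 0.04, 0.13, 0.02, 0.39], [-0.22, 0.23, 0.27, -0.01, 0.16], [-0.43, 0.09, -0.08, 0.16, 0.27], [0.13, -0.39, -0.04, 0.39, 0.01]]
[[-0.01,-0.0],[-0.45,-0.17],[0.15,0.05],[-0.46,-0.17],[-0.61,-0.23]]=x @[[-0.02, -0.01], [0.79, 0.29], [0.66, 0.24], [-0.67, -0.25], [-1.41, -0.52]]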